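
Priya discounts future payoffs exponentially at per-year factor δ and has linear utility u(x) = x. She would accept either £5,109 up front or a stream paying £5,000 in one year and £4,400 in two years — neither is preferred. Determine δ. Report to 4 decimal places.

Equating present values: 5109 = 5000δ + 4400δ².
So 4400δ² + 5000δ − 5109 = 0.
δ = (−5000 + √(5000² + 4·4400·5109)) / (2·4400) = (−5000 + √114918400.00) / 8800 ≈ 0.6500.

δ ≈ 0.6500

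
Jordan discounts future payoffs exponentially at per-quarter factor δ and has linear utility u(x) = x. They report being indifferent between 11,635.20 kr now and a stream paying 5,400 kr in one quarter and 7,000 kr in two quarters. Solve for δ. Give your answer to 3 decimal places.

Present value of the stream is 5400·δ + 7000·δ². Indifference gives 5400δ + 7000δ² = 11635.20.
Rearranged: 7000δ² + 5400δ − 11635.20 = 0.
By the quadratic formula (taking the positive root), δ = (−5400 + √354945600.00) / 14000 ≈ 0.960.

δ ≈ 0.960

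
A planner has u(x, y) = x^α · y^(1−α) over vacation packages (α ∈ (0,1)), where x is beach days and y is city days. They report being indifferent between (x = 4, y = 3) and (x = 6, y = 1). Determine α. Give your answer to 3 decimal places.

α ≈ 0.730

Indifference: 4^α · 3^(1−α) = 6^α · 1^(1−α).
Taking logs: α·ln 4 + (1−α)·ln 3 = α·ln 6 + (1−α)·ln 1, i.e. α·-0.405465 = (1−α)·-1.098612.
With A = -0.405465 and B = -1.098612: α·A = (1−α)·B, so α = B/(A+B) = -1.098612/-1.504077 ≈ 0.730.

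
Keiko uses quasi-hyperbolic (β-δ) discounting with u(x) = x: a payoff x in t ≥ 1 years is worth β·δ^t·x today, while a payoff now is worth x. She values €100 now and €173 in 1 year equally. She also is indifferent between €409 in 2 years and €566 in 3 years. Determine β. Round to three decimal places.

β ≈ 0.800

The second indifference involves only future payoffs, so β cancels: β·δ^2·409 = β·δ^3·566, giving δ = 409/566 = 0.72261.
Substituting δ into 100 = β·δ·173: β = 100/(125.012) ≈ 0.800.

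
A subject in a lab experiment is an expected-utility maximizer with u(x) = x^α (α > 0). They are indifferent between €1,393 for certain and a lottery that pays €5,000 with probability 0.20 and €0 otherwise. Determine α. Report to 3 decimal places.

Since u(0) = 0, the lottery's EU is 0.20·5000^α.
Setting u(1393) equal to that: 1393^α = 0.20·5000^α ⇒ (1393/5000)^α = 0.20.
α = ln(0.20) / ln(1393/5000) = -1.609438/-1.277978 ≈ 1.259.

α ≈ 1.259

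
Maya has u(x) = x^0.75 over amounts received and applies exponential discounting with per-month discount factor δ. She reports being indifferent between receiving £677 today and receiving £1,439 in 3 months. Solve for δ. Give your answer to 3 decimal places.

δ ≈ 0.828

Equating discounted utilities: u(677) = δ^3·u(1439) ⇒ δ^3 = u(677)/u(1439).
Since u(x) = x^0.75, δ^3 = (677/1439)^0.75 = 0.47047^0.75 = 0.56806.
Taking the cube root: δ = 0.56806^(1/3) ≈ 0.828.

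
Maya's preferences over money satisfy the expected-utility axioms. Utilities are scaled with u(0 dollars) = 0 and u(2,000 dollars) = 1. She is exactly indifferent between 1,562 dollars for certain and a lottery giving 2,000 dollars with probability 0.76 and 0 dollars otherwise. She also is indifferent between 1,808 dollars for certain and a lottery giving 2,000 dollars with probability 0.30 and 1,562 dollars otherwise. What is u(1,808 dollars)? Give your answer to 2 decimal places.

0.83

From the first indifference, u(1,562 dollars) = 0.76·u(2,000 dollars) + 0.24·u(0 dollars) = 0.76·1 + 0.24·0 = 0.76.
The second indifference gives u(1,808 dollars) = 0.30·u(2,000 dollars) + 0.70·u(1,562 dollars) = 0.30·1.00 + 0.70·0.76 = 0.8320.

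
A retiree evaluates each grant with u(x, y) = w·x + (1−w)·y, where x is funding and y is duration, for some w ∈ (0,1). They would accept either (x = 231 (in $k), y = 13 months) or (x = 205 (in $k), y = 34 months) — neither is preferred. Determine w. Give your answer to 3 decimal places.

Indifference: w·231 + (1−w)·13 = w·205 + (1−w)·34.
Rearranging, 26·w − 21·(1−w) = 0.
The marginal rate of substitution is 21/26, so w = 21/(26+21) = 0.447.

w = 0.447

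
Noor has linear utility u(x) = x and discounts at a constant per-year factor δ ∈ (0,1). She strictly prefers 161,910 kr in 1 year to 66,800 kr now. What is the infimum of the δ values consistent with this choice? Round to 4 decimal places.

The preference means 66800 < δ·161910.
So δ > 66800/161910 = 0.41257.

δ > 0.4126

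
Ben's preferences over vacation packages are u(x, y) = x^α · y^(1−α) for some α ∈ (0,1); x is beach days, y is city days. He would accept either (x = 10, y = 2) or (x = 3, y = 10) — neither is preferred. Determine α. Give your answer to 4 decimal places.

Set the two utilities equal: 10^α·2^(1−α) = 3^α·10^(1−α).
(10/3)^α = (10/2)^(1−α); take logs: α·ln(10/3) = (1−α)·ln(10/2), i.e. α·1.2039728 = (1−α)·1.6094379.
Thus α·(2.8134107) = 1.6094379, so α = 1.6094379/2.8134107 ≈ 0.5721.

α ≈ 0.5721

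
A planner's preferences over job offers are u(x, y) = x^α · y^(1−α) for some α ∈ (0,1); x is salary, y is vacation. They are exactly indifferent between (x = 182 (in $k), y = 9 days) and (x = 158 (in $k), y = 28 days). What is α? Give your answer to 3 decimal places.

The Cobb–Douglas utilities coincide, so 182^α·9^(1−α) = 158^α·28^(1−α).
Rearrange to (182/158)^α = (28/9)^(1−α) and take logs: α·0.141412 = (1−α)·1.134980.
So α/(1−α) = (1.134980)/(0.141412) = 8.026052, and α = 8.026052/9.026052 ≈ 0.889.

α ≈ 0.889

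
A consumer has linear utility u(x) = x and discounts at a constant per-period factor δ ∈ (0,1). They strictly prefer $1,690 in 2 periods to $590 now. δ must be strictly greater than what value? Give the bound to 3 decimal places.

δ > 0.591

Comparing present values: 590 < δ^2·1690.
So δ^2 > 590/1690 = 0.34911; taking the square root of both positive sides preserves the inequality.
δ > (590/1690)^(1/2) ≈ 0.591.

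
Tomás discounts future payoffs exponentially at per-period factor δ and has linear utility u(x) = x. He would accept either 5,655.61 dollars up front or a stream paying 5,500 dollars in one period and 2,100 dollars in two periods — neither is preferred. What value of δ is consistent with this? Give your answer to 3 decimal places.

The stream is worth 5500δ + 2100δ² today, so 5500δ + 2100δ² = 5655.61.
So 2100δ² + 5500δ − 5655.61 = 0.
The positive root is δ = [−5500 + √(5500² + 4·2100·5655.61)] / (2·2100) = (−5500 + 8818.000)/4200 ≈ 0.790.

δ ≈ 0.790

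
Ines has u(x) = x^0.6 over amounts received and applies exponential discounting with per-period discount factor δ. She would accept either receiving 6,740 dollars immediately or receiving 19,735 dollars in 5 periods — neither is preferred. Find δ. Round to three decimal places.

The payoff in 5 periods is discounted by δ^5, so u(6740) = δ^5·u(19735) and δ^5 = u(6740)/u(19735).
With u(x) = x^0.6: δ^5 = 6740^0.6/19735^0.6 = (6740/19735)^0.6 = 0.52487.
Taking the 5th root: δ = 0.52487^(1/5) ≈ 0.879.

δ ≈ 0.879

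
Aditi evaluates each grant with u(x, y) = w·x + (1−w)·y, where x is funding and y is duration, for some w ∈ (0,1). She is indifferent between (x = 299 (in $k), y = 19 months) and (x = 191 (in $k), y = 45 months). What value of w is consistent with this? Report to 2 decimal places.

Equating utilities: w·299 + (1−w)·19 = w·191 + (1−w)·45.
Collecting terms: w·108 = (1−w)·26.
Hence w = 26/(108+26) = 26/134 = 0.19.

w = 0.19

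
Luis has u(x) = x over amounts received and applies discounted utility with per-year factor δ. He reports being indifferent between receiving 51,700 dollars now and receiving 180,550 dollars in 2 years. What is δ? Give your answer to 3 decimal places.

δ ≈ 0.535

Equating discounted utilities: u(51700) = δ^2·u(180550) ⇒ δ^2 = u(51700)/u(180550).
With u(x) = x: δ^2 = 51700/180550 = 0.28635.
Hence δ = (0.28635)^(1/2) = 0.53511.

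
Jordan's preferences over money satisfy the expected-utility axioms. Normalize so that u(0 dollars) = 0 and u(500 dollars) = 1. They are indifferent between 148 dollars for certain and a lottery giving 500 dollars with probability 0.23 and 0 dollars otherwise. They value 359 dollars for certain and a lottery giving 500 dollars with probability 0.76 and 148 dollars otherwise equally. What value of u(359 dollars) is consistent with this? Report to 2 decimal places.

0.82

The first gamble pins u(148 dollars): it must equal 0.23·1 + 0.77·0 = 0.23.
Then u(359 dollars) = 0.76·u(500 dollars) + 0.24·u(148 dollars) = 0.76·1.00 + 0.24·0.23 = 0.8152.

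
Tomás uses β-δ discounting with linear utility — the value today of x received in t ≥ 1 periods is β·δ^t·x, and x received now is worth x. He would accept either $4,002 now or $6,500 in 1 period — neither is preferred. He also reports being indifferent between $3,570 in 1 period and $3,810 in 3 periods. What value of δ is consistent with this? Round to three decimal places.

δ ≈ 0.968

Both payoffs in the second observation are in the future, so β drops out: δ^1·3570 = δ^3·3810 ⇒ δ^2 = 3570/3810 = 0.93701, so δ = 0.96799.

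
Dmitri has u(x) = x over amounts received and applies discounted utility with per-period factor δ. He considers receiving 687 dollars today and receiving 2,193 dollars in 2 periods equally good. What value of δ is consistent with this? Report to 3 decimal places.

The payoff in 2 periods is discounted by δ^2, so u(687) = δ^2·u(2193) and δ^2 = u(687)/u(2193).
With u(x) = x: δ^2 = 687/2193 = 0.31327.
Hence δ = (0.31327)^(1/2) = 0.55970.

δ ≈ 0.560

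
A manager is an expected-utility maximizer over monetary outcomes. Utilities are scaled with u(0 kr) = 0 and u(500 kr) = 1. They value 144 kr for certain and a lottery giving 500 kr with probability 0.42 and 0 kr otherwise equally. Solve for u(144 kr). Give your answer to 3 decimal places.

The indifference gives u(144 kr) = 0.42·u(500 kr) + 0.58·u(0 kr) = 0.42·1 + 0.58·0 = 0.42.

0.420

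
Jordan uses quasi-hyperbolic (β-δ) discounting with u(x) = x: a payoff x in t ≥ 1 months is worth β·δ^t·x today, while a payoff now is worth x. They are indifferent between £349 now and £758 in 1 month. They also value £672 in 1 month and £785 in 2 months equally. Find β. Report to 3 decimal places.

The second indifference involves only future payoffs, so β cancels: β·δ^1·672 = β·δ^2·785, giving δ = 672/785 = 0.85605.
The first indifference: 349 = β·δ·758, so β = 349/(δ·758) = 349/(0.85605·758) ≈ 0.538.

β ≈ 0.538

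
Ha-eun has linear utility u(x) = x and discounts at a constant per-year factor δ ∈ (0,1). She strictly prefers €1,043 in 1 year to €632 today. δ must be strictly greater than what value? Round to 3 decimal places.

δ > 0.606

The preference means 632 < δ·1043.
Dividing through by 1043 gives δ > 0.60594.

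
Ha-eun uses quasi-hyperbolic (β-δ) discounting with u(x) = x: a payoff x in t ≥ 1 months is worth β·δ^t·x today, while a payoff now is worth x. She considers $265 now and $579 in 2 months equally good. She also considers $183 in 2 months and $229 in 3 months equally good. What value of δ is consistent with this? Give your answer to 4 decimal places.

δ ≈ 0.7991

From the later pair, β·δ^2·183 = β·δ^3·229; dividing through, δ = 183/229 = 0.79913.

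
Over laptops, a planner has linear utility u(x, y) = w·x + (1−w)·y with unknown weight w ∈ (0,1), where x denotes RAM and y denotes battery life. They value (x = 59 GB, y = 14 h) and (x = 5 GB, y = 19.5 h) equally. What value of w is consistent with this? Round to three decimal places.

w = 0.092

u(59,14) = u(5,19.5) means w·59 + (1−w)·14 = w·5 + (1−w)·19.5.
Collecting terms: w·54 = (1−w)·5.5.
So w/(1−w) = 5.5/54 = 0.1019, giving w = 5.5/(54+5.5) = 0.092.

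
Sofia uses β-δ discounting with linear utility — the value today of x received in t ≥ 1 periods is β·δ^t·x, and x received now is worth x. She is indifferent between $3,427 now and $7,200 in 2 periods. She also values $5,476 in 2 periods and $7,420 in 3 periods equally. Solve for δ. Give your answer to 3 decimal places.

δ ≈ 0.738

The second indifference involves only future payoffs, so β cancels: β·δ^2·5476 = β·δ^3·7420, giving δ = 5476/7420 = 0.73801.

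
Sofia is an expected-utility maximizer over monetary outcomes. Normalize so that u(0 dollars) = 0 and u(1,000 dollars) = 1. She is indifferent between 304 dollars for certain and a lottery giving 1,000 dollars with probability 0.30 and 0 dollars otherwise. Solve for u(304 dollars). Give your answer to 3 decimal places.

0.300

By the standard-gamble method, u(304 dollars) is just the indifference probability on the best outcome: 0.30.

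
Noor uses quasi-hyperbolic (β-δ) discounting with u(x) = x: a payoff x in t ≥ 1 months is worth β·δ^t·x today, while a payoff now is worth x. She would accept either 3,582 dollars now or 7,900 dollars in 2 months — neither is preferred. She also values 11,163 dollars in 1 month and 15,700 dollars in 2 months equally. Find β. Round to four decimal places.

The second indifference involves only future payoffs, so β cancels: β·δ^1·11163 = β·δ^2·15700, giving δ = 11163/15700 = 0.71102.
Now use the now-vs-future pair: 3582 = β·δ^2·7900 gives β = 3582/(0.50555·7900) ≈ 0.8969.

β ≈ 0.8969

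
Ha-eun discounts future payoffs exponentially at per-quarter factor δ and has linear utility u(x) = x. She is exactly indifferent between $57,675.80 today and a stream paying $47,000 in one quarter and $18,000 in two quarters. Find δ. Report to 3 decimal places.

δ ≈ 0.910

Present value of the stream is 47000·δ + 18000·δ². Indifference gives 47000δ + 18000δ² = 57675.80.
So 18000δ² + 47000δ − 57675.80 = 0.
δ = (−47000 + √(47000² + 4·18000·57675.80)) / (2·18000) = (−47000 + √6361657600.00) / 36000 ≈ 0.910.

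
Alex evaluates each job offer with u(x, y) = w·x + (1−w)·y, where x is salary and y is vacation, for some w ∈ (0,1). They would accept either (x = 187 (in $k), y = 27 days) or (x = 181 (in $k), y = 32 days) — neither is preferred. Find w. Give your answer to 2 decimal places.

u(187,27) = u(181,32) means w·187 + (1−w)·27 = w·181 + (1−w)·32.
Collecting terms: w·6 = (1−w)·5.
The marginal rate of substitution is 5/6, so w = 5/(6+5) = 0.45.

w = 0.45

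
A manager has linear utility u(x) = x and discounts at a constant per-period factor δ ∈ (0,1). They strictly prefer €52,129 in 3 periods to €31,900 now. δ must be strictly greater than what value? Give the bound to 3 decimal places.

δ > 0.849

The preference means 31900 < δ^3·52129.
So δ^3 > 31900/52129 = 0.61194; taking the cube root of both positive sides preserves the inequality.
δ > (31900/52129)^(1/3) ≈ 0.849.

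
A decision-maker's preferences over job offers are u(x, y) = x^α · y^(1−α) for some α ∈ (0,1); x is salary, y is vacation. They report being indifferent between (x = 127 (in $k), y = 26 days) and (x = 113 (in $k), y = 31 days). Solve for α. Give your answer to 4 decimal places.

Set the two utilities equal: 127^α·26^(1−α) = 113^α·31^(1−α).
Taking logs: α·ln 127 + (1−α)·ln 26 = α·ln 113 + (1−α)·ln 31, i.e. α·0.1167993 = (1−α)·0.1758907.
So α/(1−α) = (0.1758907)/(0.1167993) = 1.5059226, and α = 1.5059226/2.5059226 ≈ 0.6009.

α ≈ 0.6009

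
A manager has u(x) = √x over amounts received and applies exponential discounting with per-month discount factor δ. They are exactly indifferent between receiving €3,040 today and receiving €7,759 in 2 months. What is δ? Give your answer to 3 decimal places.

δ ≈ 0.791

Indifference means u(3040) = δ^2 · u(7759), so δ^2 = u(3040)/u(7759).
Since u(x) = √x, δ^2 = √(3040/7759) = 0.62594.
So δ = 0.62594^(1/2) ≈ 0.791.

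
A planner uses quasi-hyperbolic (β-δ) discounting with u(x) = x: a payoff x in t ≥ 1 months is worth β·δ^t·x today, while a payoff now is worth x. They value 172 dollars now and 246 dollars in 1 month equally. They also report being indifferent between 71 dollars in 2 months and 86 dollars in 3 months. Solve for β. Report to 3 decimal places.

Both payoffs in the second observation are in the future, so β drops out: δ^2·71 = δ^3·86 ⇒ δ = 71/86 = 0.82558.
The first indifference: 172 = β·δ·246, so β = 172/(δ·246) = 172/(0.82558·246) ≈ 0.847.

β ≈ 0.847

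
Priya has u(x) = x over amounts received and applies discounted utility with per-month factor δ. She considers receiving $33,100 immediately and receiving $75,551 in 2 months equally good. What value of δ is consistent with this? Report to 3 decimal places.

δ ≈ 0.662

Equating discounted utilities: u(33100) = δ^2·u(75551) ⇒ δ^2 = u(33100)/u(75551).
With u(x) = x: δ^2 = 33100/75551 = 0.43811.
Taking the square root: δ = 0.43811^(1/2) ≈ 0.662.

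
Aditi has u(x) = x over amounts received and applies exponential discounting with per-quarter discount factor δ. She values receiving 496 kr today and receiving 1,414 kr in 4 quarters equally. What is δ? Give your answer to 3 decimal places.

δ ≈ 0.770

The payoff in 4 quarters is discounted by δ^4, so u(496) = δ^4·u(1414) and δ^4 = u(496)/u(1414).
With u(x) = x: δ^4 = 496/1414 = 0.35078.
Taking the 4th root: δ = 0.35078^(1/4) ≈ 0.770.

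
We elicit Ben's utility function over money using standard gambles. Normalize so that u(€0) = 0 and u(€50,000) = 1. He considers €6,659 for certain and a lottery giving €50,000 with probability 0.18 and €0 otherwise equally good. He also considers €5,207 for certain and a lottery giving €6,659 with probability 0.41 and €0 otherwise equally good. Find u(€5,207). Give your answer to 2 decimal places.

0.07

First, u(€6,659) = 0.18·u(€50,000) + 0.82·u(€0) = 0.18.
Chaining: u(€5,207) = 0.41·0.18 + 0.59·0.00 = 0.0738.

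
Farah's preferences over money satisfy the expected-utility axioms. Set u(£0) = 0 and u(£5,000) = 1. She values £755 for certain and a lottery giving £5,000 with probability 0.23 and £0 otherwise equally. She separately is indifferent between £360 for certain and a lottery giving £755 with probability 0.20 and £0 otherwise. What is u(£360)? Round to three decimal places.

0.046

First, u(£755) = 0.23·u(£5,000) + 0.77·u(£0) = 0.23.
The second indifference gives u(£360) = 0.20·u(£755) + 0.80·u(£0) = 0.20·0.23 + 0.80·0.00 = 0.0460.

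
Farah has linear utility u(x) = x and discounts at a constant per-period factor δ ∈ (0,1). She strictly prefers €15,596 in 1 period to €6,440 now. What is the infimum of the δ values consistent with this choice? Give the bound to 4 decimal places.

The preference means 6440 < δ·15596.
Dividing through by 15596 gives δ > 0.41293.

δ > 0.4129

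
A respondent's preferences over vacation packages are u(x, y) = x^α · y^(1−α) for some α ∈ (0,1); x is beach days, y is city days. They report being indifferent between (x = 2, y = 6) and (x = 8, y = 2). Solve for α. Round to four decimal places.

Indifference: 2^α · 6^(1−α) = 8^α · 2^(1−α).
Taking logs: α·ln 2 + (1−α)·ln 6 = α·ln 8 + (1−α)·ln 2, i.e. α·-1.3862944 = (1−α)·-1.0986123.
With A = -1.3862944 and B = -1.0986123: α·A = (1−α)·B, so α = B/(A+B) = -1.0986123/-2.4849067 ≈ 0.4421.

α ≈ 0.4421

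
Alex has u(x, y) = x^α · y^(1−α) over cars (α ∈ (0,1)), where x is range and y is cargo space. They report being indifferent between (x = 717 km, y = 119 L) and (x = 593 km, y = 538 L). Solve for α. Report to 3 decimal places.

α ≈ 0.888

Indifference: 717^α · 119^(1−α) = 593^α · 538^(1−α).
Rearrange to (717/593)^α = (538/119)^(1−α) and take logs: α·0.189881 = (1−α)·1.508735.
With A = 0.189881 and B = 1.508735: α·A = (1−α)·B, so α = B/(A+B) = 1.508735/1.698616 ≈ 0.888.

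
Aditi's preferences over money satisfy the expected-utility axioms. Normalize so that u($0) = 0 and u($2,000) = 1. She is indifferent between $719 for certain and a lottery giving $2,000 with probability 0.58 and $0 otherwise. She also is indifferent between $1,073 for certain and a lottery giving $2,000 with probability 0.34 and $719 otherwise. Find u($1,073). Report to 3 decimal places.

From the first indifference, u($719) = 0.58·u($2,000) + 0.42·u($0) = 0.58·1 + 0.42·0 = 0.58.
The second indifference gives u($1,073) = 0.34·u($2,000) + 0.66·u($719) = 0.34·1.00 + 0.66·0.58 = 0.7228.

0.723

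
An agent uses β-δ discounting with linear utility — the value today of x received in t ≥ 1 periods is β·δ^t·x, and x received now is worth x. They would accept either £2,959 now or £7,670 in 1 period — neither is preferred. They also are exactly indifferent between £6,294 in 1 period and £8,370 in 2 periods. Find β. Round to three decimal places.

β ≈ 0.513

From the later pair, β·δ^1·6294 = β·δ^2·8370; dividing through, δ = 6294/8370 = 0.75197.
The first indifference: 2959 = β·δ·7670, so β = 2959/(δ·7670) = 2959/(0.75197·7670) ≈ 0.513.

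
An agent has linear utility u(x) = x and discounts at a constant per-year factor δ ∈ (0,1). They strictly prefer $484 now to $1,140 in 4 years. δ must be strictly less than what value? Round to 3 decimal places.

δ < 0.807

Under u(x) = x this choice says 484 > δ^4·1140.
Dividing by 1140: δ^4 < 0.42456. Both sides are positive, so the 4th root keeps the direction.
δ < (484/1140)^(1/4) ≈ 0.807.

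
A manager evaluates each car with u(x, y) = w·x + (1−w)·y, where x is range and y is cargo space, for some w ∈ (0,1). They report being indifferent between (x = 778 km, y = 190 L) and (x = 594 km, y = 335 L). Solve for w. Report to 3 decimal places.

u(778,190) = u(594,335) means w·778 + (1−w)·190 = w·594 + (1−w)·335.
Collecting terms: w·184 = (1−w)·145.
Hence w = 145/(184+145) = 145/329 = 0.441.

w = 0.441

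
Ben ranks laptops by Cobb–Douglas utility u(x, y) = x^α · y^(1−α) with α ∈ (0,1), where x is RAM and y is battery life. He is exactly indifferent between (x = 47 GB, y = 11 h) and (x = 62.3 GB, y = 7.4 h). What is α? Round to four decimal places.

α ≈ 0.5845

The Cobb–Douglas utilities coincide, so 47^α·11^(1−α) = 62.3^α·7.4^(1−α).
(47/62.3)^α = (7.4/11)^(1−α); take logs: α·ln(47/62.3) = (1−α)·ln(7.4/11), i.e. α·-0.2818138 = (1−α)·-0.3964153.
So α/(1−α) = (-0.3964153)/(-0.2818138) = 1.4066568, and α = 1.4066568/2.4066568 ≈ 0.5845.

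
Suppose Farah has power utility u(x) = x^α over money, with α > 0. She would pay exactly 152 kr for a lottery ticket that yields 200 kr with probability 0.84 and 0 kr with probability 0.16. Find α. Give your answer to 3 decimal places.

α ≈ 0.635

The lottery's expected utility is 0.84·u(200) + 0.16·u(0) = 0.84·200^α (since u(0) = 0 for α > 0).
Equating: 152^α = 0.84·200^α, i.e. 0.7600^α = 0.84.
Take logs: α = ln 0.84 / ln(152/200) ≈ 0.63531.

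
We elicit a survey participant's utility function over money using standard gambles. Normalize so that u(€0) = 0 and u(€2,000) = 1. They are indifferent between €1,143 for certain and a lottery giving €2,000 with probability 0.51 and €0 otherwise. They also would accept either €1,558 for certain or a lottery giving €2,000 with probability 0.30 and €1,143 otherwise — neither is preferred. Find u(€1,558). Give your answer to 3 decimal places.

0.657

The first gamble pins u(€1,143): it must equal 0.51·1 + 0.49·0 = 0.51.
Then u(€1,558) = 0.30·u(€2,000) + 0.70·u(€1,143) = 0.30·1.00 + 0.70·0.51 = 0.6570.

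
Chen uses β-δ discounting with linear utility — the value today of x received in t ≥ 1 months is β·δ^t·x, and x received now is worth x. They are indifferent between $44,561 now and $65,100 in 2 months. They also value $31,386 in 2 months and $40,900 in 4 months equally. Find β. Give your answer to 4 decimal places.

From the later pair, β·δ^2·31386 = β·δ^4·40900; dividing through, δ^2 = 31386/40900 = 0.76738, so δ = 0.87600.
The first indifference: 44561 = β·δ^2·65100, so β = 44561/(δ^2·65100) = 44561/(0.76738·65100) ≈ 0.8920.

β ≈ 0.8920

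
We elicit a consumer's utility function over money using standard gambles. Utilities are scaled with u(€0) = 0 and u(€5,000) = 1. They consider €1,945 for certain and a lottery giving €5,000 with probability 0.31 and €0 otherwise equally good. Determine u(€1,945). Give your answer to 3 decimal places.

By the standard-gamble method, u(€1,945) is just the indifference probability on the best outcome: 0.31.

0.310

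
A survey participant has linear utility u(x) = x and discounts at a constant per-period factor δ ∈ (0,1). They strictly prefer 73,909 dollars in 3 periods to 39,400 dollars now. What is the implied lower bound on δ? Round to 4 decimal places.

δ > 0.8108

The preference means 39400 < δ^3·73909.
So δ^3 > 39400/73909 = 0.53309; taking the cube root of both positive sides preserves the inequality.
δ > (39400/73909)^(1/3) ≈ 0.8108.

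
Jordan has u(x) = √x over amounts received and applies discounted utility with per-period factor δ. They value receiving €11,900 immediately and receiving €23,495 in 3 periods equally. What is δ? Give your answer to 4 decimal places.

δ ≈ 0.8928

The payoff in 3 periods is discounted by δ^3, so u(11900) = δ^3·u(23495) and δ^3 = u(11900)/u(23495).
With u(x) = √x: δ^3 = √11900/√23495 = √(11900/23495) = 0.71168.
So δ = 0.71168^(1/3) ≈ 0.8928.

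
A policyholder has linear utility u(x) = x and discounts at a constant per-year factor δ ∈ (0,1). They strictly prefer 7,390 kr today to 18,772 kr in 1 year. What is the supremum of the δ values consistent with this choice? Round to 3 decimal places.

The preference means 7390 > δ·18772.
So δ < 7390/18772 = 0.39367.

δ < 0.394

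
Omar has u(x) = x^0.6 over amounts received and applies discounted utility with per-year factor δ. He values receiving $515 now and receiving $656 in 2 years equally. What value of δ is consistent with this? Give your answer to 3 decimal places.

The payoff in 2 years is discounted by δ^2, so u(515) = δ^2·u(656) and δ^2 = u(515)/u(656).
With u(x) = x^0.6: δ^2 = 515^0.6/656^0.6 = (515/656)^0.6 = 0.86485.
Hence δ = (0.86485)^(1/2) = 0.92997.

δ ≈ 0.930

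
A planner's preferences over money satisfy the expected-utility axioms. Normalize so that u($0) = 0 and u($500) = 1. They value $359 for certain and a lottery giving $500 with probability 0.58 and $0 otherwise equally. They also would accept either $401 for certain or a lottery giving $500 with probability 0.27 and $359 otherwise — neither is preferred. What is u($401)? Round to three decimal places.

0.693

From the first indifference, u($359) = 0.58·u($500) + 0.42·u($0) = 0.58·1 + 0.42·0 = 0.58.
Chaining: u($401) = 0.27·1.00 + 0.73·0.58 = 0.6934.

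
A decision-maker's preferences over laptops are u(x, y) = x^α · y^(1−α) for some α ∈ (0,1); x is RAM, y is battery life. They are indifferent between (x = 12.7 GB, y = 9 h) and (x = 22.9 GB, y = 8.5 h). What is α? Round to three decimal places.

α ≈ 0.088

The Cobb–Douglas utilities coincide, so 12.7^α·9^(1−α) = 22.9^α·8.5^(1−α).
Taking logs: α·ln 12.7 + (1−α)·ln 9 = α·ln 22.9 + (1−α)·ln 8.5, i.e. α·-0.589535 = (1−α)·-0.057158.
Thus α·(-0.646693) = -0.057158, so α = -0.057158/-0.646693 ≈ 0.088.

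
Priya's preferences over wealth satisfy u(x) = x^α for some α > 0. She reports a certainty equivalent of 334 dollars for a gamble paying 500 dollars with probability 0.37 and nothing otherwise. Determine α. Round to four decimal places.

α ≈ 2.4643

EU(lottery) = 0.37·500^α + 0.63·0 = 0.37·500^α.
Setting u(334) equal to that: 334^α = 0.37·500^α ⇒ (334/500)^α = 0.37.
Take logs: α = ln 0.37 / ln(334/500) ≈ 2.464271.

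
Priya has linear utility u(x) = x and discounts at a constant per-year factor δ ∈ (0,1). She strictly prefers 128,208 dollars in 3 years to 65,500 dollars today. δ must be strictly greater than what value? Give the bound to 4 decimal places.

δ > 0.7994

Comparing present values: 65500 < δ^3·128208.
Hence δ^3 > 65500/128208 = 0.51089, and x ↦ x^(1/3) is increasing on (0,∞).
δ > (65500/128208)^(1/3) ≈ 0.7994.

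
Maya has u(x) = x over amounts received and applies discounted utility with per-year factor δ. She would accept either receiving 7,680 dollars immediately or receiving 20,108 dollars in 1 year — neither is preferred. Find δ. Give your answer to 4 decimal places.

Indifference means u(7680) = δ · u(20108), so δ = u(7680)/u(20108).
With u(x) = x: δ = 7680/20108 = 0.38194.

δ ≈ 0.3819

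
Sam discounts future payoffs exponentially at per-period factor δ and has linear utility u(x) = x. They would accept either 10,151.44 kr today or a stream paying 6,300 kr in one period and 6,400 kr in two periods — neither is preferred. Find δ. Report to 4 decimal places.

Present value of the stream is 6300·δ + 6400·δ². Indifference gives 6300δ + 6400δ² = 10151.44.
So 6400δ² + 6300δ − 10151.44 = 0.
The positive root is δ = [−6300 + √(6300² + 4·6400·10151.44)] / (2·6400) = (−6300 + 17308.000)/12800 ≈ 0.8600.

δ ≈ 0.8600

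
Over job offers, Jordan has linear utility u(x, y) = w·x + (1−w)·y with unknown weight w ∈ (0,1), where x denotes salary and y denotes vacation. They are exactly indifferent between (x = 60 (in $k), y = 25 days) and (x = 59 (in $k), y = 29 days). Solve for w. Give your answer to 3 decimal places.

u(60,25) = u(59,29) means w·60 + (1−w)·25 = w·59 + (1−w)·29.
Rearranging, 1·w − 4·(1−w) = 0.
Hence w = 4/(1+4) = 4/5 = 0.800.

w = 0.800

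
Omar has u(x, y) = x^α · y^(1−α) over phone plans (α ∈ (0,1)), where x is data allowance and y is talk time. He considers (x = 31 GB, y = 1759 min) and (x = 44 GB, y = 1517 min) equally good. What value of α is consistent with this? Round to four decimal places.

α ≈ 0.2971

Indifference: 31^α · 1759^(1−α) = 44^α · 1517^(1−α).
(31/44)^α = (1517/1759)^(1−α); take logs: α·ln(31/44) = (1−α)·ln(1517/1759), i.e. α·-0.3502024 = (1−α)·-0.1480108.
With A = -0.3502024 and B = -0.1480108: α·A = (1−α)·B, so α = B/(A+B) = -0.1480108/-0.4982132 ≈ 0.2971.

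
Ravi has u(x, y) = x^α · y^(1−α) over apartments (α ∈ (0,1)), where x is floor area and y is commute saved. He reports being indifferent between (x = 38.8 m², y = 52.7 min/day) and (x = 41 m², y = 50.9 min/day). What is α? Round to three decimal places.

α ≈ 0.387

Set the two utilities equal: 38.8^α·52.7^(1−α) = 41^α·50.9^(1−α).
Taking logs: α·ln 38.8 + (1−α)·ln 52.7 = α·ln 41 + (1−α)·ln 50.9, i.e. α·-0.055152 = (1−α)·-0.034753.
Thus α·(-0.089905) = -0.034753, so α = -0.034753/-0.089905 ≈ 0.387.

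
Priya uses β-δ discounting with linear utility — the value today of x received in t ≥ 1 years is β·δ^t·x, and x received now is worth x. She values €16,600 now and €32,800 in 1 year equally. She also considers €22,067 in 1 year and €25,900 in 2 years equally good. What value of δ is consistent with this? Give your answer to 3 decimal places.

From the later pair, β·δ^1·22067 = β·δ^2·25900; dividing through, δ = 22067/25900 = 0.85201.

δ ≈ 0.852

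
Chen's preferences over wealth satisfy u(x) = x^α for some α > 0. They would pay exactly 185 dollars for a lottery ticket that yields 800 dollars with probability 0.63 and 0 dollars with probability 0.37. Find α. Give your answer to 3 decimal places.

The lottery's expected utility is 0.63·u(800) + 0.37·u(0) = 0.63·800^α (since u(0) = 0 for α > 0).
Indifference: 185^α = 0.63·800^α, so (185/800)^α = 0.63.
Taking logs: α·ln(185/800) = ln(0.63), so α = -0.462035 / -1.464256 ≈ 0.316.

α ≈ 0.316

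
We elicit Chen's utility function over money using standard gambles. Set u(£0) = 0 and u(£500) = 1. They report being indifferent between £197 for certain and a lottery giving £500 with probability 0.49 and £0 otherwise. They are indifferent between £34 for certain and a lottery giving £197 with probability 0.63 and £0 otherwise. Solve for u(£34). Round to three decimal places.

0.309

The first gamble pins u(£197): it must equal 0.49·1 + 0.51·0 = 0.49.
The second indifference gives u(£34) = 0.63·u(£197) + 0.37·u(£0) = 0.63·0.49 + 0.37·0.00 = 0.3087.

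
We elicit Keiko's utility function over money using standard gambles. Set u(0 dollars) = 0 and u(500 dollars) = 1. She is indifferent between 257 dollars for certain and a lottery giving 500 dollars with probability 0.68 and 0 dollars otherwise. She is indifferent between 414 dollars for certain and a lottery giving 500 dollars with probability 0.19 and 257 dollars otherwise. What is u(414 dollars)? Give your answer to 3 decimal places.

0.741

First, u(257 dollars) = 0.68·u(500 dollars) + 0.32·u(0 dollars) = 0.68.
Then u(414 dollars) = 0.19·u(500 dollars) + 0.81·u(257 dollars) = 0.19·1.00 + 0.81·0.68 = 0.7408.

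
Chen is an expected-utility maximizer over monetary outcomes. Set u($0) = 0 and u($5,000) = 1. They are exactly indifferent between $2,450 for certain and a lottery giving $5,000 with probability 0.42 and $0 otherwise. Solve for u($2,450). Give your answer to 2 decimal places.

u($2,450) equals the lottery's expected utility: 0.42·1 + 0.58·0 = 0.42.

0.42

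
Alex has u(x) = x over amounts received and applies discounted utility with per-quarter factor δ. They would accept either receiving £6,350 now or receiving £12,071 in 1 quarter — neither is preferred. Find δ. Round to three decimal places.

Indifference means u(6350) = δ · u(12071), so δ = u(6350)/u(12071).
With u(x) = x: δ = 6350/12071 = 0.52605.

δ ≈ 0.526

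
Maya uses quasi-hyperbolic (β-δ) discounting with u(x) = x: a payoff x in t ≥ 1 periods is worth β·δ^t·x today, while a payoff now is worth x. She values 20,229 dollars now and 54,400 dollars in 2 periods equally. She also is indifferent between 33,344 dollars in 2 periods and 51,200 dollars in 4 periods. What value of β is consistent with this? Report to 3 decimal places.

β ≈ 0.571

Both payoffs in the second observation are in the future, so β drops out: δ^2·33344 = δ^4·51200 ⇒ δ^2 = 33344/51200 = 0.65125, so δ = 0.80700.
The first indifference: 20229 = β·δ^2·54400, so β = 20229/(δ^2·54400) = 20229/(0.65125·54400) ≈ 0.571.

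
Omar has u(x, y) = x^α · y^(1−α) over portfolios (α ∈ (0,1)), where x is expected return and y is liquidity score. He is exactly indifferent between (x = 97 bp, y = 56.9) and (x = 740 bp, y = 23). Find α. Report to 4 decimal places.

Indifference: 97^α · 56.9^(1−α) = 740^α · 23^(1−α).
(97/740)^α = (23/56.9)^(1−α); take logs: α·ln(97/740) = (1−α)·ln(23/56.9), i.e. α·-2.0319392 = (1−α)·-0.9058011.
Thus α·(-2.9377403) = -0.9058011, so α = -0.9058011/-2.9377403 ≈ 0.3083.

α ≈ 0.3083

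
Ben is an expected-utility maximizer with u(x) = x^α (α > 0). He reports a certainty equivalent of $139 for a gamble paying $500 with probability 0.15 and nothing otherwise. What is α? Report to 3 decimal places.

α ≈ 1.482

Since u(0) = 0, the lottery's EU is 0.15·500^α.
Indifference: 139^α = 0.15·500^α, so (139/500)^α = 0.15.
Taking logs: α·ln(139/500) = ln(0.15), so α = -1.897120 / -1.280134 ≈ 1.482.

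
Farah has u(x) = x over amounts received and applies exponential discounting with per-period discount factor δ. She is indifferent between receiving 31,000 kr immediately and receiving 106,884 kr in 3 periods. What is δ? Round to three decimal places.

The payoff in 3 periods is discounted by δ^3, so u(31000) = δ^3·u(106884) and δ^3 = u(31000)/u(106884).
With u(x) = x: δ^3 = 31000/106884 = 0.29003.
Taking the cube root: δ = 0.29003^(1/3) ≈ 0.662.

δ ≈ 0.662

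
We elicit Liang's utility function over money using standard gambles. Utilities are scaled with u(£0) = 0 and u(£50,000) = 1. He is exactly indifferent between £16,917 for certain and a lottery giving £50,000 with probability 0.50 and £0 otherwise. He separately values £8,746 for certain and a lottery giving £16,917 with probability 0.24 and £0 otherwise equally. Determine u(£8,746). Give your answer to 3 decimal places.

0.120

The first gamble pins u(£16,917): it must equal 0.50·1 + 0.50·0 = 0.50.
The second indifference gives u(£8,746) = 0.24·u(£16,917) + 0.76·u(£0) = 0.24·0.50 + 0.76·0.00 = 0.1200.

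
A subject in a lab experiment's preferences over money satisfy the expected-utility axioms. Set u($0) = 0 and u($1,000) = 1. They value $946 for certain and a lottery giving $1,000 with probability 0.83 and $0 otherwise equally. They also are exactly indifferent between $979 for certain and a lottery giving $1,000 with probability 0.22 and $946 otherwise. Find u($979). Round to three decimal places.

0.867

From the first indifference, u($946) = 0.83·u($1,000) + 0.17·u($0) = 0.83·1 + 0.17·0 = 0.83.
Then u($979) = 0.22·u($1,000) + 0.78·u($946) = 0.22·1.00 + 0.78·0.83 = 0.8674.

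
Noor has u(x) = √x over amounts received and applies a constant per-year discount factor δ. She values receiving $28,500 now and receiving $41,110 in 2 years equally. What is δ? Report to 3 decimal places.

δ ≈ 0.912

Indifference means u(28500) = δ^2 · u(41110), so δ^2 = u(28500)/u(41110).
Since u(x) = √x, δ^2 = √(28500/41110) = 0.83262.
Hence δ = (0.83262)^(1/2) = 0.91248.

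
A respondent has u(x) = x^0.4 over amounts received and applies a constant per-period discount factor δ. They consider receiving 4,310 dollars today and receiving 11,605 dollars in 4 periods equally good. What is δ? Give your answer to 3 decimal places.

δ ≈ 0.906

Equating discounted utilities: u(4310) = δ^4·u(11605) ⇒ δ^4 = u(4310)/u(11605).
Since u(x) = x^0.4, δ^4 = (4310/11605)^0.4 = 0.37139^0.4 = 0.67287.
Hence δ = (0.67287)^(1/4) = 0.90570.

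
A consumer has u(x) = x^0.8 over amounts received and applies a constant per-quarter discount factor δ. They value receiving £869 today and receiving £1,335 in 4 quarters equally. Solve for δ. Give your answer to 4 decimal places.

δ ≈ 0.9177

The payoff in 4 quarters is discounted by δ^4, so u(869) = δ^4·u(1335) and δ^4 = u(869)/u(1335).
With u(x) = x^0.8: δ^4 = 869^0.8/1335^0.8 = (869/1335)^0.8 = 0.70930.
Hence δ = (0.70930)^(1/4) = 0.917715.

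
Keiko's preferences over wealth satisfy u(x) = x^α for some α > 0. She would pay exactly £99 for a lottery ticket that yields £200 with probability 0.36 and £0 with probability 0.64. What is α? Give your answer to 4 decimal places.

α ≈ 1.4529

EU(lottery) = 0.36·200^α + 0.64·0 = 0.36·200^α.
Equating: 99^α = 0.36·200^α, i.e. 0.4950^α = 0.36.
Taking logs: α·ln(99/200) = ln(0.36), so α = -1.0216512 / -0.7031975 ≈ 1.4529.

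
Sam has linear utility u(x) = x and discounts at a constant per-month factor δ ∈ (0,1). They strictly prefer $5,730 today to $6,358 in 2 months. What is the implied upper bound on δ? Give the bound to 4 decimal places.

δ < 0.9493

Comparing present values: 5730 > δ^2·6358.
So δ^2 < 5730/6358 = 0.90123; taking the square root of both positive sides preserves the inequality.
δ < 0.90123^(1/2) = 0.9493.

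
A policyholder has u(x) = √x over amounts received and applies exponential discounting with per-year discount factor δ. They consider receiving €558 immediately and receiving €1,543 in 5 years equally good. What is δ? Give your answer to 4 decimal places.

δ ≈ 0.9033

Equating discounted utilities: u(558) = δ^5·u(1543) ⇒ δ^5 = u(558)/u(1543).
With u(x) = √x: δ^5 = √558/√1543 = √(558/1543) = 0.60136.
Hence δ = (0.60136)^(1/5) = 0.903289.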